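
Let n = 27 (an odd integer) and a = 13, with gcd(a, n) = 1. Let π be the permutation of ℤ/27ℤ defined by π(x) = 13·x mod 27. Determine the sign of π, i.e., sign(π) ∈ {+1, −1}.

+1

Trace 10: π^k(10) = [10, 22, 16, 19, 4, 25, 1] for k=0..6.
Cycle lengths of π_13 on ℤ/27ℤ: [9, 9, 3, 3, 1, 1, 1]; 7 cycles in total.
With 7 cycles on 27 points, sign = (−1)^{27−7} = +1.
Check: (13/27) = +1 by Zolotarev.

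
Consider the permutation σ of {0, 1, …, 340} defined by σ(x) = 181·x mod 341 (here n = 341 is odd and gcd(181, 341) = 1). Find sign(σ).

-1

Start at x=311: 311 → 26 → 273 → 309 → 5 → 223 → 125 → … (one orbit).
18 cycles of lengths [30, 30, 30, 30, 30, 30, 30, 30, 30, 30, 6, 6, 6, 6, 6, 5, 5, 1].
With 18 cycles on 341 points, sign = (−1)^{341−18} = -1.
The Jacobi symbol (181|341) = -1 (Zolotarev) agrees.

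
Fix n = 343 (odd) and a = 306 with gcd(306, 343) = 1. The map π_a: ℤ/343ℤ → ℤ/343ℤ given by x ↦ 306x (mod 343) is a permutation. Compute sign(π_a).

Start at x=30: 30 → 262 → 253 → 243 → 270 → 300 → 219 → … (one orbit).
Cycle type of π: 294 + 42 + 6 + 1; total 4 cycles.
With 4 cycles on 343 points, sign = (−1)^{343−4} = -1.

-1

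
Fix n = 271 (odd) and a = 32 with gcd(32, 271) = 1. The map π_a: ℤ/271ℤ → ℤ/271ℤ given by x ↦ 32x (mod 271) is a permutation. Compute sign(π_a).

Orbit of 178 under x↦32x: [178, 5, 160, 242, 156, 114, 125]… (length divides ord_271(32)).
π_32 has 11 disjoint cycles with lengths [27, 27, 27, 27, 27, 27, 27, 27, 27, 27, 1] on {0,…,270}.
271 − 11 = 260 transpositions; sign(π) = (−1)^260 = +1.
(32|271)_J = +1 (Zolotarev's lemma cross-check).

+1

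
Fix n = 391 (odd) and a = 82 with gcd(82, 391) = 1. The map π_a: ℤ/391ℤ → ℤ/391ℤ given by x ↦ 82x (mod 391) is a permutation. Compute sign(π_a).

Start at x=94: 94 → 279 → 200 → 369 → 151 → 261 → 288 → … (one orbit).
6 cycles of lengths [176, 176, 16, 11, 11, 1].
sign(π) = (−1)^{n − #cycles} = (−1)^{391−6} = (−1)^385 = -1.

-1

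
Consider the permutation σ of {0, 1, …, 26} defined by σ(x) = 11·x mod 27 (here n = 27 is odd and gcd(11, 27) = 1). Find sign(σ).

Start at x=10: 10 → 2 → 22 → 26 → 16 → 14 → 19 → … (one orbit).
Decompose π into cycles: lengths [18, 6, 2, 1] (4 cycles, including the fixed point 0).
27 − 4 = 23 transpositions; sign(π) = (−1)^23 = -1.
Via Zolotarev, sign(π_{11}) = (11|27) = -1.

-1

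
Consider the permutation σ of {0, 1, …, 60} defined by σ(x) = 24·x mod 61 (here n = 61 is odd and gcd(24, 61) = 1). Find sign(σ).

Orbit of 53 under x↦24x: [53, 52, 28, 1, 24, 27, 38]… (length divides ord_61(24)).
4 cycles of lengths [20, 20, 20, 1].
Σ(ℓ_i−1) = 61−4 = 57; sign = (−1)^57 = -1.
Zolotarev: (24|61) = -1, matching the cycle-count sign.

-1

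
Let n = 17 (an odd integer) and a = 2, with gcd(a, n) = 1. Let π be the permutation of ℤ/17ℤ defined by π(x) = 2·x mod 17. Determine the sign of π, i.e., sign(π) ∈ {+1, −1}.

+1

Orbit of 2 under x↦2x: [2, 4, 8, 16, 15, 13, 9]… (length divides ord_17(2)).
Cycle type of π: 8×2 + 1; total 3 cycles.
n − c = 17 − 3 = 14; sign = (−1)^14 = +1.
(2|17)_J = +1 (Zolotarev's lemma cross-check).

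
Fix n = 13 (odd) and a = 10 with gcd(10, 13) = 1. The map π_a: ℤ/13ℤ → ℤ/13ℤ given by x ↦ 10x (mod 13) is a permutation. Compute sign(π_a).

+1

Trace 1: π^k(1) = [1, 10, 9, 12, 3, 4] for k=0..5.
The orbit structure of x ↦ 10x mod 13: 3 orbits of sizes [6, 6, 1].
With 3 cycles on 13 points, sign = (−1)^{13−3} = +1.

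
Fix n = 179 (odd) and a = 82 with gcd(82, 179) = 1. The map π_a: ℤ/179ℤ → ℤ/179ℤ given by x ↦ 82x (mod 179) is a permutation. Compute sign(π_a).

+1

Orbit of 80 under x↦82x: [80, 116, 25, 81, 19, 126, 129]… (length divides ord_179(82)).
3 cycles of lengths [89, 89, 1].
Σ(ℓ_i−1) = 179−3 = 176; sign = (−1)^176 = +1.
(82|179)_J = +1 (Zolotarev's lemma cross-check).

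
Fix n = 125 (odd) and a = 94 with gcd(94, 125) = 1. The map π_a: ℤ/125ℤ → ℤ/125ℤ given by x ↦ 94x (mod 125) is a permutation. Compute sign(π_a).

Trace 46: π^k(46) = [46, 74, 81, 114, 91, 54, 76] for k=0..6.
The orbit structure of x ↦ 94x mod 125: 7 orbits of sizes [50, 50, 10, 10, 2, 2, 1].
n − c = 125 − 7 = 118; sign = (−1)^118 = +1.

+1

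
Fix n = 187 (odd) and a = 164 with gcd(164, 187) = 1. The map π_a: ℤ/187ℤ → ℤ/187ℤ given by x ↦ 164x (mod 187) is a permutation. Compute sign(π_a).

Start at x=10: 10 → 144 → 54 → 67 → 142 → 100 → 131 → … (one orbit).
Cycle type of π: 16×11 + 2×5 + 1; total 17 cycles.
187 − 17 = 170 transpositions; sign(π) = (−1)^170 = +1.

+1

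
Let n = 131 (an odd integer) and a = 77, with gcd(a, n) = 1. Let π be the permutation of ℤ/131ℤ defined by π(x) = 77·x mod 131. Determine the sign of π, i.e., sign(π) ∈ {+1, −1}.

Trace 9: π^k(9) = [9, 38, 44, 113, 55, 43, 36] for k=0..6.
Cycle type of π: 65×2 + 1; total 3 cycles.
sign(π) = (−1)^{n − #cycles} = (−1)^{131−3} = (−1)^128 = +1.
The Jacobi symbol (77|131) = +1 (Zolotarev) agrees.

+1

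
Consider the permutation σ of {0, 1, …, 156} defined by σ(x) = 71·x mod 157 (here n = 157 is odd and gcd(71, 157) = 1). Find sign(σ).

Orbit of 81 under x↦71x: [81, 99, 121, 113, 16, 37, 115]… (length divides ord_157(71)).
Cycle type of π: 39×4 + 1; total 5 cycles.
Σ(ℓ_i−1) = 157−5 = 152; sign = (−1)^152 = +1.

+1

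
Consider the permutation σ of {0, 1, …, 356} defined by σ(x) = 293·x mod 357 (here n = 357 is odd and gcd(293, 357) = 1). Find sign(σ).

+1

Trace 1: π^k(1) = [1, 293, 169, 251] for k=0..3.
Cycle lengths of π_293 on ℤ/357ℤ: [4, 4, 4, 4, 4, 4, 4, 4, 4, 4, 4, 4, 4, 4, 4, 4, 4, 4, 4, 4, 4, 4, 4, 4, 4, 4, 4, 4, 4, 4, 4, 4, 4, 4, 4, 4, 4, 4, 4, 4, 4, 4, 4, 4, 4, 4, 4, 4, 4, 4, 4, 4, 4, 4, 4, 4, 4, 4, 4, 4, 4, 4, 4, 4, 4, 4, 4, 4, 4, 4, 4, 4, 4, 4, 4, 4, 4, 4, 4, 4, 4, 4, 4, 4, 2, 2, 2, 2, 2, 2, 2, 2, 2, 2, 1]; 95 cycles in total.
Σ(ℓ_i−1) = 357−95 = 262; sign = (−1)^262 = +1.
Via Zolotarev, sign(π_{293}) = (293|357) = +1.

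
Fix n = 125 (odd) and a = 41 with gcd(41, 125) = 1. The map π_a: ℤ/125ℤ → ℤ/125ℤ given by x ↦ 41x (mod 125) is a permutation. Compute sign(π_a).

Start at x=36: 36 → 101 → 16 → 31 → 21 → 111 → 51 → … (one orbit).
Cycle type of π: 25×4 + 5×4 + 1×5; total 13 cycles.
With 13 cycles on 125 points, sign = (−1)^{125−13} = +1.
Check: (41/125) = +1 by Zolotarev.

+1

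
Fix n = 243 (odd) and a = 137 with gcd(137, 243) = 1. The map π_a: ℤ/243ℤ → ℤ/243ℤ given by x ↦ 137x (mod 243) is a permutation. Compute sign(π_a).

Trace 235: π^k(235) = [235, 119, 22, 98, 61, 95, 136] for k=0..6.
The orbit structure of x ↦ 137x mod 243: 6 orbits of sizes [162, 54, 18, 6, 2, 1].
243 − 6 = 237 transpositions; sign(π) = (−1)^237 = -1.

-1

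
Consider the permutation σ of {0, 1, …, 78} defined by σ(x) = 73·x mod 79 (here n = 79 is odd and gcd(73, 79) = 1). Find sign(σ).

+1

Start at x=32: 32 → 45 → 46 → 40 → 76 → 18 → 50 → … (one orbit).
Cycle type of π: 39×2 + 1; total 3 cycles.
sign(π) = (−1)^{n − #cycles} = (−1)^{79−3} = (−1)^76 = +1.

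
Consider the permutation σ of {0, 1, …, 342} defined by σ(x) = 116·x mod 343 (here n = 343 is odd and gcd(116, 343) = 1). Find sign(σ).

Start at x=79: 79 → 246 → 67 → 226 → 148 → 18 → 30 → … (one orbit).
π_116 has 31 disjoint cycles with lengths [21, 21, 21, 21, 21, 21, 21, 21, 21, 21, 21, 21, 21, 21, 3, 3, 3, 3, 3, 3, 3, 3, 3, 3, 3, 3, 3, 3, 3, 3, 1] on {0,…,342}.
n − c = 343 − 31 = 312; sign = (−1)^312 = +1.
The Jacobi symbol (116|343) = +1 (Zolotarev) agrees.

+1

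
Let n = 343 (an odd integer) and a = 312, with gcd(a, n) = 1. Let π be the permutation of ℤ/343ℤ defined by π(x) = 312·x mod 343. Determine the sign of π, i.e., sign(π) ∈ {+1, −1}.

+1

Orbit of 99 under x↦312x: [99, 18, 128, 148, 214, 226, 197]… (length divides ord_343(312)).
π_312 has 31 disjoint cycles with lengths [21, 21, 21, 21, 21, 21, 21, 21, 21, 21, 21, 21, 21, 21, 3, 3, 3, 3, 3, 3, 3, 3, 3, 3, 3, 3, 3, 3, 3, 3, 1] on {0,…,342}.
31 cycles on 343: each ℓ→(−1)^(ℓ−1), product (−1)^312 = +1.
Via Zolotarev, sign(π_{312}) = (312|343) = +1.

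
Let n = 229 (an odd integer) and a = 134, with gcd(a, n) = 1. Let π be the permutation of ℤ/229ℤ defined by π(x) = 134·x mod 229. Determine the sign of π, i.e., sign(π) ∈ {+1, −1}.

Start at x=134: 134 → 94 → 1 → 134 (one orbit).
The orbit structure of x ↦ 134x mod 229: 77 orbits of sizes [3, 3, 3, 3, 3, 3, 3, 3, 3, 3, 3, 3, 3, 3, 3, 3, 3, 3, 3, 3, 3, 3, 3, 3, 3, 3, 3, 3, 3, 3, 3, 3, 3, 3, 3, 3, 3, 3, 3, 3, 3, 3, 3, 3, 3, 3, 3, 3, 3, 3, 3, 3, 3, 3, 3, 3, 3, 3, 3, 3, 3, 3, 3, 3, 3, 3, 3, 3, 3, 3, 3, 3, 3, 3, 3, 3, 1].
n − c = 229 − 77 = 152; sign = (−1)^152 = +1.
The Jacobi symbol (134|229) = +1 (Zolotarev) agrees.

+1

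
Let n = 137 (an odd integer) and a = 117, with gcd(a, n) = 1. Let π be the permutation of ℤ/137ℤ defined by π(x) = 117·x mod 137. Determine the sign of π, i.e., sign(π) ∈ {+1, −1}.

Trace 132: π^k(132) = [132, 100, 55, 133, 80, 44, 79] for k=0..6.
Cycle lengths of π_117 on ℤ/137ℤ: [136, 1]; 2 cycles in total.
Σ(ℓ_i−1) = 137−2 = 135; sign = (−1)^135 = -1.
Via Zolotarev, sign(π_{117}) = (117|137) = -1.

-1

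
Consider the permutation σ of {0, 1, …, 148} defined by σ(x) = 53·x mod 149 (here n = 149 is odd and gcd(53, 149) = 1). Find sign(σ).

Orbit of 81 under x↦53x: [81, 121, 6, 20, 17, 7, 73]… (length divides ord_149(53)).
The orbit structure of x ↦ 53x mod 149: 3 orbits of sizes [74, 74, 1].
149 − 3 = 146 transpositions; sign(π) = (−1)^146 = +1.

+1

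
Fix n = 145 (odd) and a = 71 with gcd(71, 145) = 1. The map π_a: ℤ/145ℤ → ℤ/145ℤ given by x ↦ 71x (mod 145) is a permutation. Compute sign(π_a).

+1

Orbit of 96 under x↦71x: [96, 1, 71, 111, 51, 141, 6]… (length divides ord_145(71)).
Cycle lengths of π_71 on ℤ/145ℤ: [14, 14, 14, 14, 14, 14, 14, 14, 14, 14, 1, 1, 1, 1, 1]; 15 cycles in total.
Σ(ℓ_i−1) = 145−15 = 130; sign = (−1)^130 = +1.
The Jacobi symbol (71|145) = +1 (Zolotarev) agrees.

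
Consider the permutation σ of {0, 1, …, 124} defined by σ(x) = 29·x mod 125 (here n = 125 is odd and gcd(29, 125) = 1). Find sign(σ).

Orbit of 1 under x↦29x: [1, 29, 91, 14, 31, 24, 71]… (length divides ord_125(29)).
The orbit structure of x ↦ 29x mod 125: 7 orbits of sizes [50, 50, 10, 10, 2, 2, 1].
sign(π) = (−1)^{n − #cycles} = (−1)^{125−7} = (−1)^118 = +1.
The Jacobi symbol (29|125) = +1 (Zolotarev) agrees.

+1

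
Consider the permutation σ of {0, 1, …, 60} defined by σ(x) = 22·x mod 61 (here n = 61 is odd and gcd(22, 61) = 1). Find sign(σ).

+1

Orbit of 47 under x↦22x: [47, 58, 56, 12, 20, 13, 42]… (length divides ord_61(22)).
π_22 has 5 disjoint cycles with lengths [15, 15, 15, 15, 1] on {0,…,60}.
With 5 cycles on 61 points, sign = (−1)^{61−5} = +1.
Via Zolotarev, sign(π_{22}) = (22|61) = +1.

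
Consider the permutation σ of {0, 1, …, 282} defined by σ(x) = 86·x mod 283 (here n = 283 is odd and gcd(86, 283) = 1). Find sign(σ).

Orbit of 207 under x↦86x: [207, 256, 225, 106, 60, 66, 16]… (length divides ord_283(86)).
Cycle lengths of π_86 on ℤ/283ℤ: [47, 47, 47, 47, 47, 47, 1]; 7 cycles in total.
283 − 7 = 276 transpositions; sign(π) = (−1)^276 = +1.
Via Zolotarev, sign(π_{86}) = (86|283) = +1.

+1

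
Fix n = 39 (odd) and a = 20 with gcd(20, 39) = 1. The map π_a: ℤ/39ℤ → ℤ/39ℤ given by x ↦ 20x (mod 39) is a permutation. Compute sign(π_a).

Orbit of 1 under x↦20x: [1, 20, 10, 5, 22, 11, 25]… (length divides ord_39(20)).
Cycle type of π: 12×3 + 2 + 1; total 5 cycles.
With 5 cycles on 39 points, sign = (−1)^{39−5} = +1.
(20|39)_J = +1 (Zolotarev's lemma cross-check).

+1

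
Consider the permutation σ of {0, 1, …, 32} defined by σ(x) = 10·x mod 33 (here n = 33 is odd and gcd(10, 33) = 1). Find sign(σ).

Start at x=10: 10 → 1 → 10 (one orbit).
π_10 has 18 disjoint cycles with lengths [2, 2, 2, 2, 2, 2, 2, 2, 2, 2, 2, 2, 2, 2, 2, 1, 1, 1] on {0,…,32}.
n − c = 33 − 18 = 15; sign = (−1)^15 = -1.
Via Zolotarev, sign(π_{10}) = (10|33) = -1.

-1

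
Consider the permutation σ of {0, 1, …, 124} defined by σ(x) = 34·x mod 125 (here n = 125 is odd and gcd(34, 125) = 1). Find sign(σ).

+1

Orbit of 116 under x↦34x: [116, 69, 96, 14, 101, 59, 6]… (length divides ord_125(34)).
Cycle type of π: 50×2 + 10×2 + 2×2 + 1; total 7 cycles.
sign(π) = (−1)^{n − #cycles} = (−1)^{125−7} = (−1)^118 = +1.
Zolotarev: (34|125) = +1, matching the cycle-count sign.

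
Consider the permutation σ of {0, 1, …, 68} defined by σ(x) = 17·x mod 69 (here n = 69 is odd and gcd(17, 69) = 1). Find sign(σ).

Orbit of 68 under x↦17x: [68, 52, 56, 55, 38, 25, 11]… (length divides ord_69(17)).
Decompose π into cycles: lengths [22, 22, 22, 2, 1] (5 cycles, including the fixed point 0).
Σ(ℓ_i−1) = 69−5 = 64; sign = (−1)^64 = +1.
Via Zolotarev, sign(π_{17}) = (17|69) = +1.

+1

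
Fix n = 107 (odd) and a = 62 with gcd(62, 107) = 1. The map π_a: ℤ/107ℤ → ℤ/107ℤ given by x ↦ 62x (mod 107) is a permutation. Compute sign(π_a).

+1

Trace 9: π^k(9) = [9, 23, 35, 30, 41, 81, 100] for k=0..6.
3 cycles of lengths [53, 53, 1].
sign(π) = (−1)^{n − #cycles} = (−1)^{107−3} = (−1)^104 = +1.
Check: (62/107) = +1 by Zolotarev.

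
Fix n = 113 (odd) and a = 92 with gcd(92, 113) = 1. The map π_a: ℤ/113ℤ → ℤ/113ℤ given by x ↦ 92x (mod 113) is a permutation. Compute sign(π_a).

Orbit of 75 under x↦92x: [75, 7, 79, 36, 35, 56, 67]… (length divides ord_113(92)).
Cycle type of π: 112 + 1; total 2 cycles.
n − c = 113 − 2 = 111; sign = (−1)^111 = -1.
Via Zolotarev, sign(π_{92}) = (92|113) = -1.

-1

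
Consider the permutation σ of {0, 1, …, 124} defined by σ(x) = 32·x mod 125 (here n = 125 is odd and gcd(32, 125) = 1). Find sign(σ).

-1

Orbit of 124 under x↦32x: [124, 93, 101, 107, 49, 68, 51]… (length divides ord_125(32)).
Cycle lengths of π_32 on ℤ/125ℤ: [20, 20, 20, 20, 20, 4, 4, 4, 4, 4, 4, 1]; 12 cycles in total.
n − c = 125 − 12 = 113; sign = (−1)^113 = -1.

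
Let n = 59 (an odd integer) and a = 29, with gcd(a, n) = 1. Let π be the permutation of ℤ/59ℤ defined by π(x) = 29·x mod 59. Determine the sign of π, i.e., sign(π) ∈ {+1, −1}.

Trace 1: π^k(1) = [1, 29, 15, 22, 48, 35, 12] for k=0..6.
The orbit structure of x ↦ 29x mod 59: 3 orbits of sizes [29, 29, 1].
With 3 cycles on 59 points, sign = (−1)^{59−3} = +1.
The Jacobi symbol (29|59) = +1 (Zolotarev) agrees.

+1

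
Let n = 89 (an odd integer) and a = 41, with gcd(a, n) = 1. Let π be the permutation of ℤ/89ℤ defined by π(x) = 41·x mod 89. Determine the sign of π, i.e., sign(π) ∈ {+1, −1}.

-1

Start at x=84: 84 → 62 → 50 → 3 → 34 → 59 → 16 → … (one orbit).
2 cycles of lengths [88, 1].
2 cycles on 89: each ℓ→(−1)^(ℓ−1), product (−1)^87 = -1.
(41|89)_J = -1 (Zolotarev's lemma cross-check).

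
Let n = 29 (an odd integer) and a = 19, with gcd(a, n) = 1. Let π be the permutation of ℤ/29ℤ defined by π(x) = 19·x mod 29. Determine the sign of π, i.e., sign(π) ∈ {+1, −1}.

-1

Trace 23: π^k(23) = [23, 2, 9, 26, 1, 19, 13] for k=0..6.
The orbit structure of x ↦ 19x mod 29: 2 orbits of sizes [28, 1].
sign(π) = (−1)^{n − #cycles} = (−1)^{29−2} = (−1)^27 = -1.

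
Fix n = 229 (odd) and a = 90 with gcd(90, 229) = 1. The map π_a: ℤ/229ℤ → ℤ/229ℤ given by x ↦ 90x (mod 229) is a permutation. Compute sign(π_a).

-1

Orbit of 182 under x↦90x: [182, 121, 127, 209, 32, 132, 201]… (length divides ord_229(90)).
2 cycles of lengths [228, 1].
sign(π) = (−1)^{n − #cycles} = (−1)^{229−2} = (−1)^227 = -1.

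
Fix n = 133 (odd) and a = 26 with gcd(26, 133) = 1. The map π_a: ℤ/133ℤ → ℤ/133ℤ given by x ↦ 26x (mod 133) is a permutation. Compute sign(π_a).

-1

Trace 20: π^k(20) = [20, 121, 87, 1, 26, 11] for k=0..5.
Cycle type of π: 6×19 + 3×6 + 1; total 26 cycles.
sign(π) = (−1)^{n − #cycles} = (−1)^{133−26} = (−1)^107 = -1.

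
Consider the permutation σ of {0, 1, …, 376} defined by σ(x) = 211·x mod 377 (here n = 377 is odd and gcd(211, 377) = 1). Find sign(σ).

-1

Trace 248: π^k(248) = [248, 302, 9, 14, 315, 113, 92] for k=0..6.
Decompose π into cycles: lengths [84, 84, 84, 84, 28, 3, 3, 3, 3, 1] (10 cycles, including the fixed point 0).
10 cycles on 377: each ℓ→(−1)^(ℓ−1), product (−1)^367 = -1.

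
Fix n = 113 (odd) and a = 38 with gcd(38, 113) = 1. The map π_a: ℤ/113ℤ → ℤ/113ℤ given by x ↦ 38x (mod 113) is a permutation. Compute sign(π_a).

-1

Trace 94: π^k(94) = [94, 69, 23, 83, 103, 72, 24] for k=0..6.
Cycle type of π: 112 + 1; total 2 cycles.
sign(π) = (−1)^{n − #cycles} = (−1)^{113−2} = (−1)^111 = -1.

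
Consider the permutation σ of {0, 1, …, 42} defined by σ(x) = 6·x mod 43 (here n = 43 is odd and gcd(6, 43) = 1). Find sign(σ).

Trace 36: π^k(36) = [36, 1, 6] for k=0..2.
15 cycles of lengths [3, 3, 3, 3, 3, 3, 3, 3, 3, 3, 3, 3, 3, 3, 1].
With 15 cycles on 43 points, sign = (−1)^{43−15} = +1.

+1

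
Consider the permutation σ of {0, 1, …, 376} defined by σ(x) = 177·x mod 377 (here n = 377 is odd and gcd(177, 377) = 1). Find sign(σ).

Orbit of 129 under x↦177x: [129, 213, 1, 177, 38, 317, 313]… (length divides ord_377(177)).
17 cycles of lengths [28, 28, 28, 28, 28, 28, 28, 28, 28, 28, 28, 28, 28, 4, 4, 4, 1].
n − c = 377 − 17 = 360; sign = (−1)^360 = +1.
Zolotarev: (177|377) = +1, matching the cycle-count sign.

+1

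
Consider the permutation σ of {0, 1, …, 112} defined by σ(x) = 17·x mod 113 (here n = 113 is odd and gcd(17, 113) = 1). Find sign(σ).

-1

Orbit of 48 under x↦17x: [48, 25, 86, 106, 107, 11, 74]… (length divides ord_113(17)).
π_17 has 2 disjoint cycles with lengths [112, 1] on {0,…,112}.
2 cycles on 113: each ℓ→(−1)^(ℓ−1), product (−1)^111 = -1.
Via Zolotarev, sign(π_{17}) = (17|113) = -1.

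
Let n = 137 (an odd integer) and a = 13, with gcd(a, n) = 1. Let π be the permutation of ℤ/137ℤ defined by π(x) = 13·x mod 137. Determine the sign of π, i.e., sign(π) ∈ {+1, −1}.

-1

Start at x=32: 32 → 5 → 65 → 23 → 25 → 51 → 115 → … (one orbit).
The orbit structure of x ↦ 13x mod 137: 2 orbits of sizes [136, 1].
sign(π) = (−1)^{n − #cycles} = (−1)^{137−2} = (−1)^135 = -1.
Zolotarev: (13|137) = -1, matching the cycle-count sign.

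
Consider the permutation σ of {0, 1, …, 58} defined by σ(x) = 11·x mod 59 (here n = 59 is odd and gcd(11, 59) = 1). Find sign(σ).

Orbit of 22 under x↦11x: [22, 6, 7, 18, 21, 54, 4]… (length divides ord_59(11)).
Cycle type of π: 58 + 1; total 2 cycles.
n − c = 59 − 2 = 57; sign = (−1)^57 = -1.
(11|59)_J = -1 (Zolotarev's lemma cross-check).

-1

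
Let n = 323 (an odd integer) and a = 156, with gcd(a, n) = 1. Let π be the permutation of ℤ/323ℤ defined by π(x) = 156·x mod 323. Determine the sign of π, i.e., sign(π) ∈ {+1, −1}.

Start at x=286: 286 → 42 → 92 → 140 → 199 → 36 → 125 → … (one orbit).
Cycle type of π: 144×2 + 16 + 9×2 + 1; total 6 cycles.
n − c = 323 − 6 = 317; sign = (−1)^317 = -1.

-1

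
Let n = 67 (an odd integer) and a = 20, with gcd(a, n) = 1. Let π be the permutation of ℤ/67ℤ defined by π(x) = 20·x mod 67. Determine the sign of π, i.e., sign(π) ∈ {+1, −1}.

-1

Trace 44: π^k(44) = [44, 9, 46, 49, 42, 36, 50] for k=0..6.
2 cycles of lengths [66, 1].
Σ(ℓ_i−1) = 67−2 = 65; sign = (−1)^65 = -1.
Via Zolotarev, sign(π_{20}) = (20|67) = -1.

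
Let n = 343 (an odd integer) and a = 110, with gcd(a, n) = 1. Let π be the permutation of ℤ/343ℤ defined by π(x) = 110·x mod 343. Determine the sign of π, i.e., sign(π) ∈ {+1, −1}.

-1

Orbit of 106 under x↦110x: [106, 341, 123, 153, 23, 129, 127]… (length divides ord_343(110)).
4 cycles of lengths [294, 42, 6, 1].
With 4 cycles on 343 points, sign = (−1)^{343−4} = -1.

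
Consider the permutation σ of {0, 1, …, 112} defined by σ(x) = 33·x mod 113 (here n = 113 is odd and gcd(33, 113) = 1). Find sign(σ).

-1

Trace 20: π^k(20) = [20, 95, 84, 60, 59, 26, 67] for k=0..6.
2 cycles of lengths [112, 1].
2 cycles on 113: each ℓ→(−1)^(ℓ−1), product (−1)^111 = -1.
The Jacobi symbol (33|113) = -1 (Zolotarev) agrees.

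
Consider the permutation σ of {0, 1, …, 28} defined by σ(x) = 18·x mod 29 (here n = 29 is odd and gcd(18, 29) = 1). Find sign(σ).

-1

Orbit of 26 under x↦18x: [26, 4, 14, 20, 12, 13, 2]… (length divides ord_29(18)).
The orbit structure of x ↦ 18x mod 29: 2 orbits of sizes [28, 1].
sign(π) = (−1)^{n − #cycles} = (−1)^{29−2} = (−1)^27 = -1.
Zolotarev: (18|29) = -1, matching the cycle-count sign.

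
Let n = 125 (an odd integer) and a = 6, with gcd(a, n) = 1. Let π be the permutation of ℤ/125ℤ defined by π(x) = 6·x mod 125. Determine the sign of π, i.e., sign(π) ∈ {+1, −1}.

+1

Orbit of 96 under x↦6x: [96, 76, 81, 111, 41, 121, 101]… (length divides ord_125(6)).
Decompose π into cycles: lengths [25, 25, 25, 25, 5, 5, 5, 5, 1, 1, 1, 1, 1] (13 cycles, including the fixed point 0).
With 13 cycles on 125 points, sign = (−1)^{125−13} = +1.
The Jacobi symbol (6|125) = +1 (Zolotarev) agrees.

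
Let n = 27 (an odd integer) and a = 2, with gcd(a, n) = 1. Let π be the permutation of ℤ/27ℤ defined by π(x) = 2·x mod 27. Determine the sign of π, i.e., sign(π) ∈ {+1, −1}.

Trace 11: π^k(11) = [11, 22, 17, 7, 14, 1, 2] for k=0..6.
Cycle lengths of π_2 on ℤ/27ℤ: [18, 6, 2, 1]; 4 cycles in total.
27 − 4 = 23 transpositions; sign(π) = (−1)^23 = -1.

-1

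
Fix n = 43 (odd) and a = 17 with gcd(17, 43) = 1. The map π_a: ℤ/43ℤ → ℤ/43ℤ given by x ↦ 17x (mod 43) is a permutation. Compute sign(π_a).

+1

Trace 21: π^k(21) = [21, 13, 6, 16, 14, 23, 4] for k=0..6.
π_17 has 3 disjoint cycles with lengths [21, 21, 1] on {0,…,42}.
Σ(ℓ_i−1) = 43−3 = 40; sign = (−1)^40 = +1.
Check: (17/43) = +1 by Zolotarev.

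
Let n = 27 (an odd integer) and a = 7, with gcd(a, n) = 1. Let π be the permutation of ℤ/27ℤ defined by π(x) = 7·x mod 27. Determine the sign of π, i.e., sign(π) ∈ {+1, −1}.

Orbit of 7 under x↦7x: [7, 22, 19, 25, 13, 10, 16]… (length divides ord_27(7)).
The orbit structure of x ↦ 7x mod 27: 7 orbits of sizes [9, 9, 3, 3, 1, 1, 1].
7 cycles on 27: each ℓ→(−1)^(ℓ−1), product (−1)^20 = +1.
Zolotarev: (7|27) = +1, matching the cycle-count sign.

+1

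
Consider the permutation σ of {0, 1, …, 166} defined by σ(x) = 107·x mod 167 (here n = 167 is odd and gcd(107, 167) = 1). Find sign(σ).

Orbit of 130 under x↦107x: [130, 49, 66, 48, 126, 122, 28]… (length divides ord_167(107)).
Decompose π into cycles: lengths [83, 83, 1] (3 cycles, including the fixed point 0).
167 − 3 = 164 transpositions; sign(π) = (−1)^164 = +1.
Zolotarev: (107|167) = +1, matching the cycle-count sign.

+1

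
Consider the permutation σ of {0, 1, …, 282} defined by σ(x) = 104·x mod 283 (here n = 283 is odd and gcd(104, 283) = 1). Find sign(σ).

Orbit of 157 under x↦104x: [157, 197, 112, 45, 152, 243, 85]… (length divides ord_283(104)).
The orbit structure of x ↦ 104x mod 283: 2 orbits of sizes [282, 1].
Σ(ℓ_i−1) = 283−2 = 281; sign = (−1)^281 = -1.
Zolotarev: (104|283) = -1, matching the cycle-count sign.

-1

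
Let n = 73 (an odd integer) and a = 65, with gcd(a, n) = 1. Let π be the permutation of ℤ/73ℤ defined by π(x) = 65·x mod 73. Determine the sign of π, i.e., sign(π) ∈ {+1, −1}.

Start at x=1: 1 → 65 → 64 → 72 → 8 → 9 → 1 (one orbit).
Decompose π into cycles: lengths [6, 6, 6, 6, 6, 6, 6, 6, 6, 6, 6, 6, 1] (13 cycles, including the fixed point 0).
Σ(ℓ_i−1) = 73−13 = 60; sign = (−1)^60 = +1.
Check: (65/73) = +1 by Zolotarev.

+1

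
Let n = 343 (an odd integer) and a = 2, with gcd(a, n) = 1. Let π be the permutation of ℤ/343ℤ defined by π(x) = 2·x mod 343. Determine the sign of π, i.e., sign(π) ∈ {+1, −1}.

Orbit of 172 under x↦2x: [172, 1, 2, 4, 8, 16, 32]… (length divides ord_343(2)).
The orbit structure of x ↦ 2x mod 343: 7 orbits of sizes [147, 147, 21, 21, 3, 3, 1].
sign(π) = (−1)^{n − #cycles} = (−1)^{343−7} = (−1)^336 = +1.
(2|343)_J = +1 (Zolotarev's lemma cross-check).

+1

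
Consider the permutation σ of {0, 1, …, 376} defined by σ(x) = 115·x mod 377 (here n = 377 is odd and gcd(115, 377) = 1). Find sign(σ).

-1

Trace 30: π^k(30) = [30, 57, 146, 202, 233, 28, 204] for k=0..6.
The orbit structure of x ↦ 115x mod 377: 44 orbits of sizes [12, 12, 12, 12, 12, 12, 12, 12, 12, 12, 12, 12, 12, 12, 12, 12, 12, 12, 12, 12, 12, 12, 12, 12, 12, 12, 12, 12, 12, 2, 2, 2, 2, 2, 2, 2, 2, 2, 2, 2, 2, 2, 2, 1].
Σ(ℓ_i−1) = 377−44 = 333; sign = (−1)^333 = -1.
Zolotarev: (115|377) = -1, matching the cycle-count sign.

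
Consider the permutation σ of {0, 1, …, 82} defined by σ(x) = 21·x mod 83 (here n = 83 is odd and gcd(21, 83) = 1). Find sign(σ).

+1

Start at x=63: 63 → 78 → 61 → 36 → 9 → 23 → 68 → … (one orbit).
3 cycles of lengths [41, 41, 1].
83 − 3 = 80 transpositions; sign(π) = (−1)^80 = +1.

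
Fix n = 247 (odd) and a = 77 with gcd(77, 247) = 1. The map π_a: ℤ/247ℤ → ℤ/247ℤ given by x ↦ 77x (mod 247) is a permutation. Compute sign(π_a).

Trace 77: π^k(77) = [77, 1] for k=0..1.
Decompose π into cycles: lengths [2, 2, 2, 2, 2, 2, 2, 2, 2, 2, 2, 2, 2, 2, 2, 2, 2, 2, 2, 2, 2, 2, 2, 2, 2, 2, 2, 2, 2, 2, 2, 2, 2, 2, 2, 2, 2, 2, 2, 2, 2, 2, 2, 2, 2, 2, 2, 2, 2, 2, 2, 2, 2, 2, 2, 2, 2, 2, 2, 2, 2, 2, 2, 2, 2, 2, 2, 2, 2, 2, 2, 2, 2, 2, 2, 2, 2, 2, 2, 2, 2, 2, 2, 2, 2, 2, 2, 2, 2, 2, 2, 2, 2, 2, 2, 2, 2, 2, 2, 2, 2, 2, 2, 2, 2, 2, 2, 2, 2, 2, 2, 2, 2, 2, 1, 1, 1, 1, 1, 1, 1, 1, 1, 1, 1, 1, 1, 1, 1, 1, 1, 1, 1] (133 cycles, including the fixed point 0).
With 133 cycles on 247 points, sign = (−1)^{247−133} = +1.

+1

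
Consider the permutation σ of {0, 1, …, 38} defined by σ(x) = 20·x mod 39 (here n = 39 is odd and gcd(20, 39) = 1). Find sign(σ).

+1

Trace 25: π^k(25) = [25, 32, 16, 8, 4, 2, 1] for k=0..6.
The orbit structure of x ↦ 20x mod 39: 5 orbits of sizes [12, 12, 12, 2, 1].
Σ(ℓ_i−1) = 39−5 = 34; sign = (−1)^34 = +1.
Check: (20/39) = +1 by Zolotarev.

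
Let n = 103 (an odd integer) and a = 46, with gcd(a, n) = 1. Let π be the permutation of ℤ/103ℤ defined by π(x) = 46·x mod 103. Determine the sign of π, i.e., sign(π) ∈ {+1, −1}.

Orbit of 46 under x↦46x: [46, 56, 1]… (length divides ord_103(46)).
The orbit structure of x ↦ 46x mod 103: 35 orbits of sizes [3, 3, 3, 3, 3, 3, 3, 3, 3, 3, 3, 3, 3, 3, 3, 3, 3, 3, 3, 3, 3, 3, 3, 3, 3, 3, 3, 3, 3, 3, 3, 3, 3, 3, 1].
n − c = 103 − 35 = 68; sign = (−1)^68 = +1.

+1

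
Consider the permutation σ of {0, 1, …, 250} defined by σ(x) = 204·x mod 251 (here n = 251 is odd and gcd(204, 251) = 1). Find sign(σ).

+1

Orbit of 243 under x↦204x: [243, 125, 149, 25, 80, 5, 16]… (length divides ord_251(204)).
Cycle type of π: 25×10 + 1; total 11 cycles.
n − c = 251 − 11 = 240; sign = (−1)^240 = +1.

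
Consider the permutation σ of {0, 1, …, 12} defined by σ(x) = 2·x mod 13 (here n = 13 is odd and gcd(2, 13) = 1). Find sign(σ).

-1

Orbit of 4 under x↦2x: [4, 8, 3, 6, 12, 11, 9]… (length divides ord_13(2)).
Cycle type of π: 12 + 1; total 2 cycles.
With 2 cycles on 13 points, sign = (−1)^{13−2} = -1.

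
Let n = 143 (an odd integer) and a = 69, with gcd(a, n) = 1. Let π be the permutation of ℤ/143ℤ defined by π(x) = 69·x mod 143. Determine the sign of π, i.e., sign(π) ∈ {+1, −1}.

Start at x=25: 25 → 9 → 49 → 92 → 56 → 3 → 64 → … (one orbit).
Decompose π into cycles: lengths [30, 30, 30, 30, 6, 6, 5, 5, 1] (9 cycles, including the fixed point 0).
With 9 cycles on 143 points, sign = (−1)^{143−9} = +1.
Check: (69/143) = +1 by Zolotarev.

+1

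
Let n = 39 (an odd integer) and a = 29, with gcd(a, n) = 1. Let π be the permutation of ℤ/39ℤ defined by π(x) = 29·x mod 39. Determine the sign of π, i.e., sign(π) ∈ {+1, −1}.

-1

Trace 1: π^k(1) = [1, 29, 22, 14, 16, 35] for k=0..5.
Cycle lengths of π_29 on ℤ/39ℤ: [6, 6, 6, 6, 3, 3, 3, 3, 2, 1]; 10 cycles in total.
10 cycles on 39: each ℓ→(−1)^(ℓ−1), product (−1)^29 = -1.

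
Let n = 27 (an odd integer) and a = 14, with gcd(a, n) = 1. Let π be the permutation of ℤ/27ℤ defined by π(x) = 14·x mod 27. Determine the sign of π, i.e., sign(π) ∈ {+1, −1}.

Orbit of 11 under x↦14x: [11, 19, 23, 25, 26, 13, 20]… (length divides ord_27(14)).
The orbit structure of x ↦ 14x mod 27: 4 orbits of sizes [18, 6, 2, 1].
With 4 cycles on 27 points, sign = (−1)^{27−4} = -1.

-1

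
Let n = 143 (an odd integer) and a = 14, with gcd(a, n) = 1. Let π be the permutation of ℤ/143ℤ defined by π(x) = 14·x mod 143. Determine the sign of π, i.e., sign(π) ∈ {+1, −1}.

Trace 53: π^k(53) = [53, 27, 92, 1, 14] for k=0..4.
Cycle type of π: 5×26 + 1×13; total 39 cycles.
Σ(ℓ_i−1) = 143−39 = 104; sign = (−1)^104 = +1.
Zolotarev: (14|143) = +1, matching the cycle-count sign.

+1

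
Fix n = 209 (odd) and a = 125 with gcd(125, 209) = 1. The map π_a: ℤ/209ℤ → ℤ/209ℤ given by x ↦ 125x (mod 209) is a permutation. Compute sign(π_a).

+1

Trace 20: π^k(20) = [20, 201, 45, 191, 49, 64, 58] for k=0..6.
21 cycles of lengths [15, 15, 15, 15, 15, 15, 15, 15, 15, 15, 15, 15, 5, 5, 3, 3, 3, 3, 3, 3, 1].
209 − 21 = 188 transpositions; sign(π) = (−1)^188 = +1.
(125|209)_J = +1 (Zolotarev's lemma cross-check).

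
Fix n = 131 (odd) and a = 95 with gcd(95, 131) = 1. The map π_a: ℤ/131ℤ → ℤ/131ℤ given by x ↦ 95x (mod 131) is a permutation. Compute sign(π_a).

-1

Orbit of 93 under x↦95x: [93, 58, 8, 105, 19, 102, 127]… (length divides ord_131(95)).
Cycle type of π: 130 + 1; total 2 cycles.
Σ(ℓ_i−1) = 131−2 = 129; sign = (−1)^129 = -1.
Check: (95/131) = -1 by Zolotarev.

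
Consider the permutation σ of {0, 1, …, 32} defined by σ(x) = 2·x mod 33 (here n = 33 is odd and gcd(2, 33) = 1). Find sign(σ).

Trace 31: π^k(31) = [31, 29, 25, 17, 1, 2, 4] for k=0..6.
The orbit structure of x ↦ 2x mod 33: 5 orbits of sizes [10, 10, 10, 2, 1].
With 5 cycles on 33 points, sign = (−1)^{33−5} = +1.
Check: (2/33) = +1 by Zolotarev.

+1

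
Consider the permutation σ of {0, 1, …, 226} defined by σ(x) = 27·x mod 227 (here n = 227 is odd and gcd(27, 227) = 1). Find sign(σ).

Start at x=79: 79 → 90 → 160 → 7 → 189 → 109 → 219 → … (one orbit).
Decompose π into cycles: lengths [113, 113, 1] (3 cycles, including the fixed point 0).
sign(π) = (−1)^{n − #cycles} = (−1)^{227−3} = (−1)^224 = +1.
Via Zolotarev, sign(π_{27}) = (27|227) = +1.

+1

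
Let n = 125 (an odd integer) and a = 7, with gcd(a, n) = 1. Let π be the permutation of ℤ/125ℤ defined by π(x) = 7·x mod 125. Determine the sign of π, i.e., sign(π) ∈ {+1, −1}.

-1

Start at x=51: 51 → 107 → 124 → 118 → 76 → 32 → 99 → … (one orbit).
Cycle lengths of π_7 on ℤ/125ℤ: [20, 20, 20, 20, 20, 4, 4, 4, 4, 4, 4, 1]; 12 cycles in total.
n − c = 125 − 12 = 113; sign = (−1)^113 = -1.
(7|125)_J = -1 (Zolotarev's lemma cross-check).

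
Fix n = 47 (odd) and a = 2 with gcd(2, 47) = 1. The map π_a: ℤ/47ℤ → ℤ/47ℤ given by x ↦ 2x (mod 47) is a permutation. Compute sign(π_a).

Orbit of 24 under x↦2x: [24, 1, 2, 4, 8, 16, 32]… (length divides ord_47(2)).
The orbit structure of x ↦ 2x mod 47: 3 orbits of sizes [23, 23, 1].
3 cycles on 47: each ℓ→(−1)^(ℓ−1), product (−1)^44 = +1.

+1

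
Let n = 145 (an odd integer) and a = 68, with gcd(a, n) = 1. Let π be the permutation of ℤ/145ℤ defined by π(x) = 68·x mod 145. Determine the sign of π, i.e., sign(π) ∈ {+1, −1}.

+1

Start at x=141: 141 → 18 → 64 → 2 → 136 → 113 → 144 → … (one orbit).
Cycle lengths of π_68 on ℤ/145ℤ: [28, 28, 28, 28, 28, 4, 1]; 7 cycles in total.
7 cycles on 145: each ℓ→(−1)^(ℓ−1), product (−1)^138 = +1.
Via Zolotarev, sign(π_{68}) = (68|145) = +1.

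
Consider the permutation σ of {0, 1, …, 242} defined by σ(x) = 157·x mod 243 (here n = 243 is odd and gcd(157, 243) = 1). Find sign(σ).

Trace 106: π^k(106) = [106, 118, 58, 115, 73, 40, 205] for k=0..6.
Decompose π into cycles: lengths [81, 81, 27, 27, 9, 9, 3, 3, 1, 1, 1] (11 cycles, including the fixed point 0).
n − c = 243 − 11 = 232; sign = (−1)^232 = +1.
Check: (157/243) = +1 by Zolotarev.

+1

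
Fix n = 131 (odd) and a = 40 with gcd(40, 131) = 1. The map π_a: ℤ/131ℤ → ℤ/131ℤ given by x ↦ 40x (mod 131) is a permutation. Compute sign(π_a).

Orbit of 15 under x↦40x: [15, 76, 27, 32, 101, 110, 77]… (length divides ord_131(40)).
Cycle type of π: 130 + 1; total 2 cycles.
sign(π) = (−1)^{n − #cycles} = (−1)^{131−2} = (−1)^129 = -1.

-1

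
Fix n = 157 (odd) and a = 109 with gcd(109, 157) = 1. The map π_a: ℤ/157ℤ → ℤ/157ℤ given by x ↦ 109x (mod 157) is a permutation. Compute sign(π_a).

Orbit of 52 under x↦109x: [52, 16, 17, 126, 75, 11, 100]… (length divides ord_157(109)).
π_109 has 5 disjoint cycles with lengths [39, 39, 39, 39, 1] on {0,…,156}.
n − c = 157 − 5 = 152; sign = (−1)^152 = +1.

+1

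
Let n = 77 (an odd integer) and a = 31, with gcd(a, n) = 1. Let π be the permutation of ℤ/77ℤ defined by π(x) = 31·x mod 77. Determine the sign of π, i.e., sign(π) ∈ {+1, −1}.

Trace 34: π^k(34) = [34, 53, 26, 36, 38, 23, 20] for k=0..6.
The orbit structure of x ↦ 31x mod 77: 6 orbits of sizes [30, 30, 6, 5, 5, 1].
77 − 6 = 71 transpositions; sign(π) = (−1)^71 = -1.

-1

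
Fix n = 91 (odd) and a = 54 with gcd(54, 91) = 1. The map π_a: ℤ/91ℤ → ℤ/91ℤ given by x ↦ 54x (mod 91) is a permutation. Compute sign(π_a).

+1

Orbit of 83 under x↦54x: [83, 23, 59, 1, 54, 4, 34]… (length divides ord_91(54)).
Cycle lengths of π_54 on ℤ/91ℤ: [12, 12, 12, 12, 12, 12, 12, 6, 1]; 9 cycles in total.
91 − 9 = 82 transpositions; sign(π) = (−1)^82 = +1.
The Jacobi symbol (54|91) = +1 (Zolotarev) agrees.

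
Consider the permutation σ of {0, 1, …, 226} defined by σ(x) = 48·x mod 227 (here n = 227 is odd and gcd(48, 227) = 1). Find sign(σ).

+1

Start at x=133: 133 → 28 → 209 → 44 → 69 → 134 → 76 → … (one orbit).
π_48 has 3 disjoint cycles with lengths [113, 113, 1] on {0,…,226}.
sign(π) = (−1)^{n − #cycles} = (−1)^{227−3} = (−1)^224 = +1.
(48|227)_J = +1 (Zolotarev's lemma cross-check).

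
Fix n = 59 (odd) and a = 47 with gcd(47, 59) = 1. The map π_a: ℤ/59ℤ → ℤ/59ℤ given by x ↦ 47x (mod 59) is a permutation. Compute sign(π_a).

-1

Start at x=22: 22 → 31 → 41 → 39 → 4 → 11 → 45 → … (one orbit).
The orbit structure of x ↦ 47x mod 59: 2 orbits of sizes [58, 1].
n − c = 59 − 2 = 57; sign = (−1)^57 = -1.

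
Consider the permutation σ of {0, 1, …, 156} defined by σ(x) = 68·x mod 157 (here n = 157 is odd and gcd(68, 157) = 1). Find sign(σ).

+1

Trace 36: π^k(36) = [36, 93, 44, 9, 141, 11, 120] for k=0..6.
The orbit structure of x ↦ 68x mod 157: 3 orbits of sizes [78, 78, 1].
3 cycles on 157: each ℓ→(−1)^(ℓ−1), product (−1)^154 = +1.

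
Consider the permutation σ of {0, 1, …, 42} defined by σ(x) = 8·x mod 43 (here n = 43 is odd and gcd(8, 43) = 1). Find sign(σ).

-1

Start at x=2: 2 → 16 → 42 → 35 → 22 → 4 → 32 → … (one orbit).
Cycle lengths of π_8 on ℤ/43ℤ: [14, 14, 14, 1]; 4 cycles in total.
n − c = 43 − 4 = 39; sign = (−1)^39 = -1.
(8|43)_J = -1 (Zolotarev's lemma cross-check).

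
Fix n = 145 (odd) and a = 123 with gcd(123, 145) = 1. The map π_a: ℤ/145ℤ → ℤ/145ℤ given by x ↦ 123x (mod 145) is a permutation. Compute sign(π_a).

Start at x=78: 78 → 24 → 52 → 16 → 83 → 59 → 7 → … (one orbit).
Decompose π into cycles: lengths [28, 28, 28, 28, 7, 7, 7, 7, 4, 1] (10 cycles, including the fixed point 0).
With 10 cycles on 145 points, sign = (−1)^{145−10} = -1.

-1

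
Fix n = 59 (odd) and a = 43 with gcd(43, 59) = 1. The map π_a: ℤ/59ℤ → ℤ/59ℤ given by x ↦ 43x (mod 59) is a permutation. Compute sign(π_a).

-1

Trace 23: π^k(23) = [23, 45, 47, 15, 55, 5, 38] for k=0..6.
Cycle lengths of π_43 on ℤ/59ℤ: [58, 1]; 2 cycles in total.
Σ(ℓ_i−1) = 59−2 = 57; sign = (−1)^57 = -1.
(43|59)_J = -1 (Zolotarev's lemma cross-check).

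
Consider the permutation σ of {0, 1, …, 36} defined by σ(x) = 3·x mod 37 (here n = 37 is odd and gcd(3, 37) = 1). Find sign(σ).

Start at x=1: 1 → 3 → 9 → 27 → 7 → 21 → 26 → … (one orbit).
Decompose π into cycles: lengths [18, 18, 1] (3 cycles, including the fixed point 0).
Σ(ℓ_i−1) = 37−3 = 34; sign = (−1)^34 = +1.

+1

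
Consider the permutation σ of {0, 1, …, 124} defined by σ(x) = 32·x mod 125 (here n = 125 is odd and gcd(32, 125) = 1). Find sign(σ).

-1

Start at x=26: 26 → 82 → 124 → 93 → 101 → 107 → 49 → … (one orbit).
Decompose π into cycles: lengths [20, 20, 20, 20, 20, 4, 4, 4, 4, 4, 4, 1] (12 cycles, including the fixed point 0).
sign(π) = (−1)^{n − #cycles} = (−1)^{125−12} = (−1)^113 = -1.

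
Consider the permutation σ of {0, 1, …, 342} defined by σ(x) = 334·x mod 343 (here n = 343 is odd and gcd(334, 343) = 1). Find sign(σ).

-1

Orbit of 337 under x↦334x: [337, 54, 200, 258, 79, 318, 225]… (length divides ord_343(334)).
Cycle type of π: 294 + 42 + 6 + 1; total 4 cycles.
343 − 4 = 339 transpositions; sign(π) = (−1)^339 = -1.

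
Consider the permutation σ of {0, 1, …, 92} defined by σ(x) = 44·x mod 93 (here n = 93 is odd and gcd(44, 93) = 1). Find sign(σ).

+1

Trace 17: π^k(17) = [17, 4, 83, 25, 77, 40, 86] for k=0..6.
Cycle lengths of π_44 on ℤ/93ℤ: [30, 30, 30, 2, 1]; 5 cycles in total.
sign(π) = (−1)^{n − #cycles} = (−1)^{93−5} = (−1)^88 = +1.
(44|93)_J = +1 (Zolotarev's lemma cross-check).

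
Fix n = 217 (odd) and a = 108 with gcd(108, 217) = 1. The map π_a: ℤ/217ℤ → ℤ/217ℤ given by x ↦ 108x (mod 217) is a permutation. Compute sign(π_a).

Trace 215: π^k(215) = [215, 1, 108, 163, 27, 95, 61] for k=0..6.
Decompose π into cycles: lengths [30, 30, 30, 30, 30, 30, 10, 10, 10, 6, 1] (11 cycles, including the fixed point 0).
n − c = 217 − 11 = 206; sign = (−1)^206 = +1.
(108|217)_J = +1 (Zolotarev's lemma cross-check).

+1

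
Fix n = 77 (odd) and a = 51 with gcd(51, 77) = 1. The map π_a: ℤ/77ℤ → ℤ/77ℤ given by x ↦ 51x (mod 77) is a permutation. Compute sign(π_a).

Start at x=53: 53 → 8 → 23 → 18 → 71 → 2 → 25 → … (one orbit).
π_51 has 6 disjoint cycles with lengths [30, 30, 10, 3, 3, 1] on {0,…,76}.
6 cycles on 77: each ℓ→(−1)^(ℓ−1), product (−1)^71 = -1.
Via Zolotarev, sign(π_{51}) = (51|77) = -1.

-1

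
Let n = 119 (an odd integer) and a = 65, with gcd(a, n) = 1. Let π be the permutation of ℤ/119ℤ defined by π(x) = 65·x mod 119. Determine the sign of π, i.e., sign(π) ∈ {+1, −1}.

-1

Orbit of 107 under x↦65x: [107, 53, 113, 86, 116, 43, 58]… (length divides ord_119(65)).
The orbit structure of x ↦ 65x mod 119: 6 orbits of sizes [48, 48, 16, 3, 3, 1].
6 cycles on 119: each ℓ→(−1)^(ℓ−1), product (−1)^113 = -1.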